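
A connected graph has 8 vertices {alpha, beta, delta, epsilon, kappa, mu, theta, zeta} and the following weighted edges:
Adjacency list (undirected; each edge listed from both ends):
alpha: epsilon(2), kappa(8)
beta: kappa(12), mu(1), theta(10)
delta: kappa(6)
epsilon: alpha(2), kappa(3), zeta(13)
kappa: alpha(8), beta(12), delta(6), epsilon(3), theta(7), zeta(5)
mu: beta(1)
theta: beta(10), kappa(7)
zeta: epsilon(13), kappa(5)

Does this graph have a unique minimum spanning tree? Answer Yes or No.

Yes

Kruskal's algorithm — process edges by increasing weight (ties by edge label):
beta–mu (1): add — endpoints in different components.
alpha–epsilon (2): add — endpoints in different components.
epsilon–kappa (3): add — endpoints in different components.
kappa–zeta (5): add — endpoints in different components.
delta–kappa (6): add — endpoints in different components.
kappa–theta (7): add — endpoints in different components.
alpha–kappa (8): skip — alpha and kappa already connected.
beta–theta (10): add — endpoints in different components.
Every non-tree edge has weight strictly greater than the heaviest edge on the tree path between its endpoints, so the MST is unique.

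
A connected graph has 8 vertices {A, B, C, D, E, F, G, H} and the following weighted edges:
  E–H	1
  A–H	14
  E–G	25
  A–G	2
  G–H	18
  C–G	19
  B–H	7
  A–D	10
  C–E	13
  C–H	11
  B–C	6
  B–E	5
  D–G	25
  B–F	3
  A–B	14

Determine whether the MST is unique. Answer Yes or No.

No

Kruskal: consider edges lightest-first.
E–H (1): add — endpoints in different components.
A–G (2): add — endpoints in different components.
B–F (3): add — endpoints in different components.
B–E (5): add — endpoints in different components.
B–C (6): add — endpoints in different components.
B–H (7): skip — B and H already connected.
A–D (10): add — endpoints in different components.
C–H (11): skip — C and H already connected.
C–E (13): skip — C and E already connected.
A–B (14): add — endpoints in different components.
Non-tree edge A–H has weight 14, equal to the heaviest edge on its tree cycle — swapping gives another MST of the same weight. Not unique.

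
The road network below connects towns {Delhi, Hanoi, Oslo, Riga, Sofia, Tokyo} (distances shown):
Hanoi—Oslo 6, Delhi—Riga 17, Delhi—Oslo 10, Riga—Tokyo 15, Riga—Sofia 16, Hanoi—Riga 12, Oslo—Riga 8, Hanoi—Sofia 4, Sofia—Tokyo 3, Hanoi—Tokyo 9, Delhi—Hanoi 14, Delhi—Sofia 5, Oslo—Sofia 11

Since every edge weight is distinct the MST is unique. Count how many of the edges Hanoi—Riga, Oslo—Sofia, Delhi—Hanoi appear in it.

Kruskal's algorithm — process edges by increasing weight (ties by edge label):
Sofia—Tokyo (3): add — endpoints in different components.
Hanoi—Sofia (4): add — endpoints in different components.
Delhi—Sofia (5): add — endpoints in different components.
Hanoi—Oslo (6): add — endpoints in different components.
Oslo—Riga (8): add — endpoints in different components.
MST edge set: {Sofia—Tokyo, Hanoi—Sofia, Delhi—Sofia, Hanoi—Oslo, Oslo—Riga}.
Of the listed edges, {} are in the MST → 0.

0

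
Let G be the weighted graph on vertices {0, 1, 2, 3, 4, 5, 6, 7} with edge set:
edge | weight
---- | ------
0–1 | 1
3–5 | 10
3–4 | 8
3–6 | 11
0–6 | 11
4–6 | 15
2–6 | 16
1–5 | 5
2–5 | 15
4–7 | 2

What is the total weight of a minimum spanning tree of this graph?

Kruskal: consider edges lightest-first.
0–1 (1): add — endpoints in different components.
4–7 (2): add — endpoints in different components.
1–5 (5): add — endpoints in different components.
3–4 (8): add — endpoints in different components.
3–5 (10): add — endpoints in different components.
0–6 (11): add — endpoints in different components.
3–6 (11): skip — 3 and 6 already connected.
2–5 (15): add — endpoints in different components.
MST edges: 0–1, 4–7, 1–5, 3–4, 3–5, 0–6, 2–5; total weight 1+2+5+8+10+11+15 = 52.

52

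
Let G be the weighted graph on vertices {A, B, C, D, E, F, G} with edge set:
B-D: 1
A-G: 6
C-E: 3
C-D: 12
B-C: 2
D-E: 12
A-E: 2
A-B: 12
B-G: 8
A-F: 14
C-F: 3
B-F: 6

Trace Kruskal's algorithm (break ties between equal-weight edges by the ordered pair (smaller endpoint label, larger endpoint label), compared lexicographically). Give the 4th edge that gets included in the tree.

Sort edges by weight, then run Kruskal:
B-D (1): add — endpoints in different components.
A-E (2): add — endpoints in different components.
B-C (2): add — endpoints in different components.
C-E (3): add — endpoints in different components.
C-F (3): add — endpoints in different components.
A-G (6): add — endpoints in different components.
The 4th edge added is C-E.

C-E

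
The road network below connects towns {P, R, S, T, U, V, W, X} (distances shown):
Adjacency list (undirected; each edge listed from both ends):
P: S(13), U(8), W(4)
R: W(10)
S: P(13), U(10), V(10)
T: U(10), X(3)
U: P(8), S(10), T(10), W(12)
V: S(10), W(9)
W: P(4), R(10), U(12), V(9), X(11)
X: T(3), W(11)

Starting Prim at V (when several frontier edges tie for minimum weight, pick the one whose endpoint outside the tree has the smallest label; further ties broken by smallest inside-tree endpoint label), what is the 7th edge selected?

T-X

Prim, starting at V.
Step 1: cheapest edge leaving the tree is V-W (9); add W.
Step 2: cheapest edge leaving the tree is P-W (4); add P.
Step 3: cheapest edge leaving the tree is P-U (8); add U.
Step 4: cheapest edge leaving the tree is R-W (10); add R.
Step 5: cheapest edge leaving the tree is S-U (10); add S.
Step 6: cheapest edge leaving the tree is T-U (10); add T.
Step 7: cheapest edge leaving the tree is T-X (3); add X.
The 7th edge added is T-X.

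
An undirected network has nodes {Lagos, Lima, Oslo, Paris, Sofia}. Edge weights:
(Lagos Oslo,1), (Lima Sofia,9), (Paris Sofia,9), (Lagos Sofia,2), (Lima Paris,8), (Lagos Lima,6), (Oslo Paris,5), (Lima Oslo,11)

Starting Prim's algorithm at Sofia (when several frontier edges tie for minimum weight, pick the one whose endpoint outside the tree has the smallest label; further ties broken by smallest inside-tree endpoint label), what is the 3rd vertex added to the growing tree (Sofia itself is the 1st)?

Prim, starting at Sofia.
Step 1: frontier [Lagos Sofia 2, Lima Sofia 9, Paris Sofia 9] → take Lagos Sofia (2); add Lagos.
Step 2: frontier [Lagos Oslo 1, Lagos Lima 6, Lima Sofia 9, Paris Sofia 9] → take Lagos Oslo (1); add Oslo.
Step 3: frontier [Lagos Lima 6, Oslo Paris 5, Lima Oslo 11, Lima Sofia 9, Paris Sofia 9] → take Oslo Paris (5); add Paris.
Step 4: frontier [Lagos Lima 6, Lima Oslo 11, Lima Paris 8, Lima Sofia 9] → take Lagos Lima (6); add Lima.
Vertex order: Sofia, Lagos, Oslo, Paris, Lima. The 3rd vertex is Oslo.

Oslo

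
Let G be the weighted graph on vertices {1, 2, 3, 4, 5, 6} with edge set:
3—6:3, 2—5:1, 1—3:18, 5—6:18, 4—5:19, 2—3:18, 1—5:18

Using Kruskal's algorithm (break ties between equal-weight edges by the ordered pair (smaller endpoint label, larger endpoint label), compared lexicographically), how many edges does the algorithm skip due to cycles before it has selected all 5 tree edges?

2

Kruskal: consider edges lightest-first.
2—5 (1): add. Components now {1} {2,5} {3} {4} {6}
3—6 (3): add. Components now {1} {2,5} {3,6} {4}
1—3 (18): add. Components now {1,3,6} {2,5} {4}
1—5 (18): add. Components now {1,2,3,5,6} {4}
2—3 (18): skip — 2 and 3 already connected.
5—6 (18): skip — 5 and 6 already connected.
4—5 (19): add. Components now {1,2,3,4,5,6}
Edges rejected before the tree was complete: 2.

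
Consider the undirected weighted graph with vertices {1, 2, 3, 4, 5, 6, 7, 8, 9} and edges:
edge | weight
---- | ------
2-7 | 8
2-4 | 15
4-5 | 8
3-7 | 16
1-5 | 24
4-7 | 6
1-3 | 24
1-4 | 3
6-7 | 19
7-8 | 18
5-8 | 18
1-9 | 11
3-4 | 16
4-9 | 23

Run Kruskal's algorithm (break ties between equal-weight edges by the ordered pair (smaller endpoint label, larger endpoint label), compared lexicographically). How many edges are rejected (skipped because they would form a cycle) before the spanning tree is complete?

Kruskal: consider edges lightest-first.
1-4 (3): add — endpoints in different components.
4-7 (6): add — endpoints in different components.
2-7 (8): add — endpoints in different components.
4-5 (8): add — endpoints in different components.
1-9 (11): add — endpoints in different components.
2-4 (15): skip — 2 and 4 already connected.
3-4 (16): add — endpoints in different components.
3-7 (16): skip — 3 and 7 already connected.
5-8 (18): add — endpoints in different components.
7-8 (18): skip — 7 and 8 already connected.
6-7 (19): add — endpoints in different components.
Edges rejected before the tree was complete: 3.

3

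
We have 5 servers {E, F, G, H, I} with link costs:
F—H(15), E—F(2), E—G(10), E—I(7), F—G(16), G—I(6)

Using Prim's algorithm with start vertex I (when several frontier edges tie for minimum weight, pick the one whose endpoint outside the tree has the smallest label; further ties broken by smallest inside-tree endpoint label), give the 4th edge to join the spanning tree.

F-H

Prim, starting at I.
Step 1: frontier [G—I 6, E—I 7] → take G—I (6); add G.
Step 2: frontier [E—G 10, F—G 16, E—I 7] → take E—I (7); add E.
Step 3: frontier [E—F 2, F—G 16] → take E—F (2); add F.
Step 4: frontier [F—H 15] → take F—H (15); add H.
The 4th edge added is F—H.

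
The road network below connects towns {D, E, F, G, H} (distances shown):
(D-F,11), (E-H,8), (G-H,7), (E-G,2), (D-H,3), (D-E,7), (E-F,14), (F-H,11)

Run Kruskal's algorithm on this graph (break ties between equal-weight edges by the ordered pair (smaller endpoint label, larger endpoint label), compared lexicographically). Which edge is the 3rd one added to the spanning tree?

Kruskal's algorithm — process edges by increasing weight (ties by edge label):
E-G (2): add — endpoints in different components.
D-H (3): add — endpoints in different components.
D-E (7): add — endpoints in different components.
G-H (7): skip — G and H already connected.
E-H (8): skip — E and H already connected.
D-F (11): add — endpoints in different components.
The 3rd edge added is D-E.

D-E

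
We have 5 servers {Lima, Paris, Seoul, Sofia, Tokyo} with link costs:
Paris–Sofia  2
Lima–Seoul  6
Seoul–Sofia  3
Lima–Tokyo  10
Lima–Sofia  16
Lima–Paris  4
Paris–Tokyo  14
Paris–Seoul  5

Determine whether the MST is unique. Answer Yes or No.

Kruskal's algorithm — process edges by increasing weight (ties by edge label):
Paris–Sofia (2): add. Components now {Seoul} {Tokyo} {Paris,Sofia} {Lima}
Seoul–Sofia (3): add. Components now {Paris,Seoul,Sofia} {Tokyo} {Lima}
Lima–Paris (4): add. Components now {Lima,Paris,Seoul,Sofia} {Tokyo}
Paris–Seoul (5): skip — Seoul and Paris already connected.
Lima–Seoul (6): skip — Seoul and Lima already connected.
Lima–Tokyo (10): add. Components now {Lima,Paris,Seoul,Sofia,Tokyo}
Every non-tree edge has weight strictly greater than the heaviest edge on the tree path between its endpoints, so the MST is unique.

Yes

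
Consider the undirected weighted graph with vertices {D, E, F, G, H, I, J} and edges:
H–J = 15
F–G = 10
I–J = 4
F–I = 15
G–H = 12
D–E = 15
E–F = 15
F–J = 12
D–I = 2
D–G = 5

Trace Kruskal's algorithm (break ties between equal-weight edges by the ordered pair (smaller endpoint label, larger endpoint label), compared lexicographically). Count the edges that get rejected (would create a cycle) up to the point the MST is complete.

Sort edges by weight, then run Kruskal:
D–I (2): add. Components now {D,I} {E} {F} {G} {H} {J}
I–J (4): add. Components now {D,I,J} {E} {F} {G} {H}
D–G (5): add. Components now {D,G,I,J} {E} {F} {H}
F–G (10): add. Components now {D,F,G,I,J} {E} {H}
F–J (12): skip — F and J already connected.
G–H (12): add. Components now {D,F,G,H,I,J} {E}
D–E (15): add. Components now {D,E,F,G,H,I,J}
Edges rejected before the tree was complete: 1.

1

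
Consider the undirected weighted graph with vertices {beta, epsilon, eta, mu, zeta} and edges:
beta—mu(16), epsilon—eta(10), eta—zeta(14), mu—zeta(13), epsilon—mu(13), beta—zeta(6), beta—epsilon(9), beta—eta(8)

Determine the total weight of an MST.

36

Sort edges by weight, then run Kruskal:
beta—zeta (6): add. Components now {mu} {eta} {beta,zeta} {epsilon}
beta—eta (8): add. Components now {mu} {beta,eta,zeta} {epsilon}
beta—epsilon (9): add. Components now {mu} {beta,epsilon,eta,zeta}
epsilon—eta (10): skip — eta and epsilon already connected.
epsilon—mu (13): add. Components now {beta,epsilon,eta,mu,zeta}
MST edges: beta—zeta, beta—eta, beta—epsilon, epsilon—mu; total weight 6+8+9+13 = 36.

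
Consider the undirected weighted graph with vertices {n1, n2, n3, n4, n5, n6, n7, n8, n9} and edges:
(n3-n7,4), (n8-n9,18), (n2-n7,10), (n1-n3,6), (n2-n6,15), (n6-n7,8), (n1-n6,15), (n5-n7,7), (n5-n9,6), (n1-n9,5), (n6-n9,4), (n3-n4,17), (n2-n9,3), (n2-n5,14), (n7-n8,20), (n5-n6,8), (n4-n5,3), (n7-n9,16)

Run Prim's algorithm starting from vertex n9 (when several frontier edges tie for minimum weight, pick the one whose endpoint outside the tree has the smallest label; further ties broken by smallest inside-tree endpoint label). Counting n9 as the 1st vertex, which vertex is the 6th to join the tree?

Grow the tree from n9 using Prim:
Step 1: cheapest edge leaving the tree is n2-n9 (3); add n2.
Step 2: cheapest edge leaving the tree is n6-n9 (4); add n6.
Step 3: cheapest edge leaving the tree is n1-n9 (5); add n1.
Step 4: cheapest edge leaving the tree is n1-n3 (6); add n3.
Step 5: cheapest edge leaving the tree is n3-n7 (4); add n7.
Step 6: cheapest edge leaving the tree is n5-n9 (6); add n5.
Step 7: cheapest edge leaving the tree is n4-n5 (3); add n4.
Step 8: cheapest edge leaving the tree is n8-n9 (18); add n8.
Vertex order: n9, n2, n6, n1, n3, n7, n5, n4, n8. The 6th vertex is n7.

n7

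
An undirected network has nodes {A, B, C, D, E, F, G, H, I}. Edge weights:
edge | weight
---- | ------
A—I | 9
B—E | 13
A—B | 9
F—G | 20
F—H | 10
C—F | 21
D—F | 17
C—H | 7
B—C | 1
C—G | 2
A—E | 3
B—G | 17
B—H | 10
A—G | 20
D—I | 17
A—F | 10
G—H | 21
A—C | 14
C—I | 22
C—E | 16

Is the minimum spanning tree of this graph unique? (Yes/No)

No

Kruskal's algorithm — process edges by increasing weight (ties by edge label):
B—C (1): add — endpoints in different components.
C—G (2): add — endpoints in different components.
A—E (3): add — endpoints in different components.
C—H (7): add — endpoints in different components.
A—B (9): add — endpoints in different components.
A—I (9): add — endpoints in different components.
A—F (10): add — endpoints in different components.
B—H (10): skip — B and H already connected.
F—H (10): skip — F and H already connected.
B—E (13): skip — B and E already connected.
A—C (14): skip — A and C already connected.
C—E (16): skip — C and E already connected.
B—G (17): skip — B and G already connected.
D—F (17): add — endpoints in different components.
Non-tree edge D—I has weight 17, equal to the heaviest edge on its tree cycle — swapping gives another MST of the same weight. Not unique.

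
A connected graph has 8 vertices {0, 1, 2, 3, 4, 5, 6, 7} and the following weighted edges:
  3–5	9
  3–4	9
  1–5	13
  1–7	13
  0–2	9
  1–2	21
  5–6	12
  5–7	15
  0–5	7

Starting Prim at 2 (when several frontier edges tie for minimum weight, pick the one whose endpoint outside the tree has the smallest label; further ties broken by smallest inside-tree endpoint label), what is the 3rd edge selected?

Prim's algorithm from 2:
Step 1: cheapest edge leaving the tree is 0–2 (9); add 0.
Step 2: cheapest edge leaving the tree is 0–5 (7); add 5.
Step 3: cheapest edge leaving the tree is 3–5 (9); add 3.
Step 4: cheapest edge leaving the tree is 3–4 (9); add 4.
Step 5: cheapest edge leaving the tree is 5–6 (12); add 6.
Step 6: cheapest edge leaving the tree is 1–5 (13); add 1.
Step 7: cheapest edge leaving the tree is 1–7 (13); add 7.
The 3rd edge added is 3–5.

3-5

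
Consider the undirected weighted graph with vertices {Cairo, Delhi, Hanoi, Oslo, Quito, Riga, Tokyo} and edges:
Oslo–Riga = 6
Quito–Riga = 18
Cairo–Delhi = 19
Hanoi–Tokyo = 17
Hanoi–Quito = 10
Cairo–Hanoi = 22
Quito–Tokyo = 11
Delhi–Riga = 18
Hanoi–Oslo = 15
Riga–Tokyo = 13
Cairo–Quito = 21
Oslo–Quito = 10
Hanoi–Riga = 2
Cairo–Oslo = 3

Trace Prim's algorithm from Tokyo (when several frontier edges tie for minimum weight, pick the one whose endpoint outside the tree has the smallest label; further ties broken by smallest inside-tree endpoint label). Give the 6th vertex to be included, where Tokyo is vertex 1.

Cairo

Prim's algorithm from Tokyo:
Step 1: cheapest edge leaving the tree is Quito–Tokyo (11); add Quito.
Step 2: cheapest edge leaving the tree is Hanoi–Quito (10); add Hanoi.
Step 3: cheapest edge leaving the tree is Hanoi–Riga (2); add Riga.
Step 4: cheapest edge leaving the tree is Oslo–Riga (6); add Oslo.
Step 5: cheapest edge leaving the tree is Cairo–Oslo (3); add Cairo.
Step 6: cheapest edge leaving the tree is Delhi–Riga (18); add Delhi.
Vertex order: Tokyo, Quito, Hanoi, Riga, Oslo, Cairo, Delhi. The 6th vertex is Cairo.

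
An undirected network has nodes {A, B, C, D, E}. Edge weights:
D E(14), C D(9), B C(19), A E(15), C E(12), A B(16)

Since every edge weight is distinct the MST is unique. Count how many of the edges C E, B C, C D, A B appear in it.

Kruskal: consider edges lightest-first.
C D (9): add. Components now {A} {B} {C,D} {E}
C E (12): add. Components now {A} {B} {C,D,E}
D E (14): skip — D and E already connected.
A E (15): add. Components now {A,C,D,E} {B}
A B (16): add. Components now {A,B,C,D,E}
MST edge set: {C D, C E, A E, A B}.
Of the listed edges, {C E, C D, A B} are in the MST → 3.

3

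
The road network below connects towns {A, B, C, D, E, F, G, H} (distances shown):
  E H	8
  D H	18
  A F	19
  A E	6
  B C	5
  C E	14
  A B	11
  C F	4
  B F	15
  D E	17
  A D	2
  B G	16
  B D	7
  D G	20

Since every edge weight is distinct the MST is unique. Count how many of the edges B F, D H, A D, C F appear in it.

Kruskal: consider edges lightest-first.
A D (2): add — endpoints in different components.
C F (4): add — endpoints in different components.
B C (5): add — endpoints in different components.
A E (6): add — endpoints in different components.
B D (7): add — endpoints in different components.
E H (8): add — endpoints in different components.
A B (11): skip — A and B already connected.
C E (14): skip — C and E already connected.
B F (15): skip — B and F already connected.
B G (16): add — endpoints in different components.
MST edge set: {A D, C F, B C, A E, B D, E H, B G}.
Of the listed edges, {A D, C F} are in the MST → 2.

2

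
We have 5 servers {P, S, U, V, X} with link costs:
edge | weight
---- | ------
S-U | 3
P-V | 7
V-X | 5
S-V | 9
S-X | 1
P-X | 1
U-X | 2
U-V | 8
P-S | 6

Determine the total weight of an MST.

9

Sort edges by weight, then run Kruskal:
P-X (1): add — endpoints in different components.
S-X (1): add — endpoints in different components.
U-X (2): add — endpoints in different components.
S-U (3): skip — U and S already connected.
V-X (5): add — endpoints in different components.
MST edges: P-X, S-X, U-X, V-X; total weight 1+1+2+5 = 9.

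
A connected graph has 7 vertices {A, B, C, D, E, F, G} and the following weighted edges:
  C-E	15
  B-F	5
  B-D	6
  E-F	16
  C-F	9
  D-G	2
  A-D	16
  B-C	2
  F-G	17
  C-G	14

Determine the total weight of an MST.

Kruskal's algorithm — process edges by increasing weight (ties by edge label):
B-C (2): add — endpoints in different components.
D-G (2): add — endpoints in different components.
B-F (5): add — endpoints in different components.
B-D (6): add — endpoints in different components.
C-F (9): skip — C and F already connected.
C-G (14): skip — C and G already connected.
C-E (15): add — endpoints in different components.
A-D (16): add — endpoints in different components.
MST edges: B-C, D-G, B-F, B-D, C-E, A-D; total weight 2+2+5+6+15+16 = 46.

46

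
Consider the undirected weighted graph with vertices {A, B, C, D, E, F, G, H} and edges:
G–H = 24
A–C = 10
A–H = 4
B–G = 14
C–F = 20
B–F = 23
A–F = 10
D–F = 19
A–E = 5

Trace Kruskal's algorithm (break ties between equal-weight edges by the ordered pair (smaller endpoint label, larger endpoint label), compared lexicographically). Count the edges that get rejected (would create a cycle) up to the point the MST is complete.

1

Sort edges by weight, then run Kruskal:
A–H (4): add — endpoints in different components.
A–E (5): add — endpoints in different components.
A–C (10): add — endpoints in different components.
A–F (10): add — endpoints in different components.
B–G (14): add — endpoints in different components.
D–F (19): add — endpoints in different components.
C–F (20): skip — C and F already connected.
B–F (23): add — endpoints in different components.
Edges rejected before the tree was complete: 1.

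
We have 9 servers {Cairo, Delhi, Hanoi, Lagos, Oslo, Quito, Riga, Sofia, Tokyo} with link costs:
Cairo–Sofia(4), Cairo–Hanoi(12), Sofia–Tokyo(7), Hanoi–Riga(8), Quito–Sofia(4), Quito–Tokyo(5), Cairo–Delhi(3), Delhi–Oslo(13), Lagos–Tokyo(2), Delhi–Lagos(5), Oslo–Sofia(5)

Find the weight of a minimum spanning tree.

Prim, starting at Sofia.
Step 1: frontier [Cairo–Sofia 4, Quito–Sofia 4, Oslo–Sofia 5, Sofia–Tokyo 7] → take Cairo–Sofia (4); add Cairo.
Step 2: frontier [Cairo–Delhi 3, Cairo–Hanoi 12, Quito–Sofia 4, Oslo–Sofia 5, Sofia–Tokyo 7] → take Cairo–Delhi (3); add Delhi.
Step 3: frontier [Cairo–Hanoi 12, Delhi–Lagos 5, Delhi–Oslo 13, Quito–Sofia 4, Oslo–Sofia 5, Sofia–Tokyo 7] → take Quito–Sofia (4); add Quito.
Step 4: frontier [Cairo–Hanoi 12, Delhi–Lagos 5, Delhi–Oslo 13, Quito–Tokyo 5, Oslo–Sofia 5, Sofia–Tokyo 7] → take Delhi–Lagos (5); add Lagos.
Step 5: frontier [Cairo–Hanoi 12, Delhi–Oslo 13, Lagos–Tokyo 2, Quito–Tokyo 5, Oslo–Sofia 5, Sofia–Tokyo 7] → take Lagos–Tokyo (2); add Tokyo.
Step 6: frontier [Cairo–Hanoi 12, Delhi–Oslo 13, Oslo–Sofia 5] → take Oslo–Sofia (5); add Oslo.
Step 7: frontier [Cairo–Hanoi 12] → take Cairo–Hanoi (12); add Hanoi.
Step 8: frontier [Hanoi–Riga 8] → take Hanoi–Riga (8); add Riga.
MST edges: Cairo–Sofia, Cairo–Delhi, Quito–Sofia, Delhi–Lagos, Lagos–Tokyo, Oslo–Sofia, Cairo–Hanoi, Hanoi–Riga; total weight 4+3+4+5+2+5+12+8 = 43.

43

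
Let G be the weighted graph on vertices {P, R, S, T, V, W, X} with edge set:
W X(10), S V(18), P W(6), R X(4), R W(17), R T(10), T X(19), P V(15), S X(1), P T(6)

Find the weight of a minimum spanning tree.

42

Kruskal: consider edges lightest-first.
S X (1): add. Components now {S,X} {R} {T} {P} {V} {W}
R X (4): add. Components now {R,S,X} {T} {P} {V} {W}
P T (6): add. Components now {R,S,X} {P,T} {V} {W}
P W (6): add. Components now {R,S,X} {P,T,W} {V}
R T (10): add. Components now {P,R,S,T,W,X} {V}
W X (10): skip — X and W already connected.
P V (15): add. Components now {P,R,S,T,V,W,X}
MST edges: S X, R X, P T, P W, R T, P V; total weight 1+4+6+6+10+15 = 42.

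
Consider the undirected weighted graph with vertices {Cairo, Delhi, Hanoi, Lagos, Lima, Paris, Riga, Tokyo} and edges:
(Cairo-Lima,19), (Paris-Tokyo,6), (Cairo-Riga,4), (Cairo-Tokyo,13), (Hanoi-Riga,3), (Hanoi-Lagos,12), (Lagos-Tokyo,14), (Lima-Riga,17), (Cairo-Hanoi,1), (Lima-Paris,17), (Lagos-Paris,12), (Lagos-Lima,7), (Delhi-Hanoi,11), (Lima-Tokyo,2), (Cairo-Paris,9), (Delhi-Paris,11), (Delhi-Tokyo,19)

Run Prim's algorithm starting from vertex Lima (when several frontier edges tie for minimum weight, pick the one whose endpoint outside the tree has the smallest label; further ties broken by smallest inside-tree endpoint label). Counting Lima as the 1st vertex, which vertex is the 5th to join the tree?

Prim's algorithm from Lima:
Step 1: cheapest edge leaving the tree is Lima-Tokyo (2); add Tokyo.
Step 2: cheapest edge leaving the tree is Paris-Tokyo (6); add Paris.
Step 3: cheapest edge leaving the tree is Lagos-Lima (7); add Lagos.
Step 4: cheapest edge leaving the tree is Cairo-Paris (9); add Cairo.
Step 5: cheapest edge leaving the tree is Cairo-Hanoi (1); add Hanoi.
Step 6: cheapest edge leaving the tree is Hanoi-Riga (3); add Riga.
Step 7: cheapest edge leaving the tree is Delhi-Hanoi (11); add Delhi.
Vertex order: Lima, Tokyo, Paris, Lagos, Cairo, Hanoi, Riga, Delhi. The 5th vertex is Cairo.

Cairo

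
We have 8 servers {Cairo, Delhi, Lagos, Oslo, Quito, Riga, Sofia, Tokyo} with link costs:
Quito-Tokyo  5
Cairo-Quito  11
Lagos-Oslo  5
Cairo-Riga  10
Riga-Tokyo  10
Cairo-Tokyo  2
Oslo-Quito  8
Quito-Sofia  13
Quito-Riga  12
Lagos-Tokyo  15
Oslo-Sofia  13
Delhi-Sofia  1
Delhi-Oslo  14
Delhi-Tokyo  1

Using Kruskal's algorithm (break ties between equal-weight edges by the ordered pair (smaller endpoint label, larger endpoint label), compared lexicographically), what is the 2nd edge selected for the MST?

Delhi-Tokyo

Kruskal: consider edges lightest-first.
Delhi-Sofia (1): add — endpoints in different components.
Delhi-Tokyo (1): add — endpoints in different components.
Cairo-Tokyo (2): add — endpoints in different components.
Lagos-Oslo (5): add — endpoints in different components.
Quito-Tokyo (5): add — endpoints in different components.
Oslo-Quito (8): add — endpoints in different components.
Cairo-Riga (10): add — endpoints in different components.
The 2nd edge added is Delhi-Tokyo.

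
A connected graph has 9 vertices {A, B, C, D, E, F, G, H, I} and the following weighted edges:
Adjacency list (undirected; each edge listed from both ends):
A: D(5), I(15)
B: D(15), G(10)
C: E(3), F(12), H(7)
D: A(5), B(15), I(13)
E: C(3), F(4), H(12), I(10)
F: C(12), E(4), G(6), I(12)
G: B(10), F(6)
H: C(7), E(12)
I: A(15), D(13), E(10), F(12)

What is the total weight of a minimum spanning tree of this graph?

Sort edges by weight, then run Kruskal:
C E (3): add — endpoints in different components.
E F (4): add — endpoints in different components.
A D (5): add — endpoints in different components.
F G (6): add — endpoints in different components.
C H (7): add — endpoints in different components.
B G (10): add — endpoints in different components.
E I (10): add — endpoints in different components.
C F (12): skip — C and F already connected.
E H (12): skip — E and H already connected.
F I (12): skip — F and I already connected.
D I (13): add — endpoints in different components.
MST edges: C E, E F, A D, F G, C H, B G, E I, D I; total weight 3+4+5+6+7+10+10+13 = 58.

58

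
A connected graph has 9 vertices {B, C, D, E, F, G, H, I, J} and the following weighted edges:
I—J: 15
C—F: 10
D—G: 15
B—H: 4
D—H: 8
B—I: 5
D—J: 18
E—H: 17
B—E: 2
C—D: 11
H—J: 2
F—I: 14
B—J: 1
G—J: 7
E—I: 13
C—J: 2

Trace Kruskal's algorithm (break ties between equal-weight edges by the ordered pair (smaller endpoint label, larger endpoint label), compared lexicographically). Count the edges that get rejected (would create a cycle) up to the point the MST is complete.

1

Kruskal: consider edges lightest-first.
B—J (1): add — endpoints in different components.
B—E (2): add — endpoints in different components.
C—J (2): add — endpoints in different components.
H—J (2): add — endpoints in different components.
B—H (4): skip — B and H already connected.
B—I (5): add — endpoints in different components.
G—J (7): add — endpoints in different components.
D—H (8): add — endpoints in different components.
C—F (10): add — endpoints in different components.
Edges rejected before the tree was complete: 1.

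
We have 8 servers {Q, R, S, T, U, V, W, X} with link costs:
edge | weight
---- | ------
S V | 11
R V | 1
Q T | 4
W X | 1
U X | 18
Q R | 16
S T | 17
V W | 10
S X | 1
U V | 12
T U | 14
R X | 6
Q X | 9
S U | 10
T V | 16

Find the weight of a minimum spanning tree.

32

Prim, starting at R.
Step 1: cheapest edge leaving the tree is R V (1); add V.
Step 2: cheapest edge leaving the tree is R X (6); add X.
Step 3: cheapest edge leaving the tree is S X (1); add S.
Step 4: cheapest edge leaving the tree is W X (1); add W.
Step 5: cheapest edge leaving the tree is Q X (9); add Q.
Step 6: cheapest edge leaving the tree is Q T (4); add T.
Step 7: cheapest edge leaving the tree is S U (10); add U.
MST edges: R V, R X, S X, W X, Q X, Q T, S U; total weight 1+6+1+1+9+4+10 = 32.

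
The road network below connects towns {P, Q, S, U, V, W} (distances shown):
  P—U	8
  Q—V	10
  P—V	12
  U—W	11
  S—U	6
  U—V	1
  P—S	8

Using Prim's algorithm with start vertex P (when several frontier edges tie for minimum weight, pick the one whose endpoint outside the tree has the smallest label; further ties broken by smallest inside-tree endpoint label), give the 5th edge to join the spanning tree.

U-W

Prim's algorithm from P:
Step 1: cheapest edge leaving the tree is P—S (8); add S.
Step 2: cheapest edge leaving the tree is S—U (6); add U.
Step 3: cheapest edge leaving the tree is U—V (1); add V.
Step 4: cheapest edge leaving the tree is Q—V (10); add Q.
Step 5: cheapest edge leaving the tree is U—W (11); add W.
The 5th edge added is U—W.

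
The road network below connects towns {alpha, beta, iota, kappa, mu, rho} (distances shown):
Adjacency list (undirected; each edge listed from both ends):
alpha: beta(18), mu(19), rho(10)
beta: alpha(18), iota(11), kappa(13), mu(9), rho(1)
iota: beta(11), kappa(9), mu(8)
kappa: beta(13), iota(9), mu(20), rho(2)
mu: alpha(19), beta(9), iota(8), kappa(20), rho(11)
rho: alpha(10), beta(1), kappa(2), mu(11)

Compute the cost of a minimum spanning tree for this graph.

30

Grow the tree from beta using Prim:
Step 1: frontier [beta—rho 1, beta—mu 9, beta—iota 11, beta—kappa 13, alpha—beta 18] → take beta—rho (1); add rho.
Step 2: frontier [beta—mu 9, beta—iota 11, beta—kappa 13, alpha—beta 18, kappa—rho 2, alpha—rho 10, mu—rho 11] → take kappa—rho (2); add kappa.
Step 3: frontier [beta—mu 9, beta—iota 11, alpha—beta 18, iota—kappa 9, kappa—mu 20, alpha—rho 10, mu—rho 11] → take iota—kappa (9); add iota.
Step 4: frontier [beta—mu 9, alpha—beta 18, iota—mu 8, kappa—mu 20, alpha—rho 10, mu—rho 11] → take iota—mu (8); add mu.
Step 5: frontier [alpha—beta 18, alpha—mu 19, alpha—rho 10] → take alpha—rho (10); add alpha.
MST edges: beta—rho, kappa—rho, iota—kappa, iota—mu, alpha—rho; total weight 1+2+9+8+10 = 30.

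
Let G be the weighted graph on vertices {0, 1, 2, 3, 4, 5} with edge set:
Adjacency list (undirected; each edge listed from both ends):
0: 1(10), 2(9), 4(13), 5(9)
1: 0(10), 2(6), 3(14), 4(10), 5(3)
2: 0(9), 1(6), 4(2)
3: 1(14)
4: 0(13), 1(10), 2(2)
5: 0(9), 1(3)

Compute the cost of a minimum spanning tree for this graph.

34

Kruskal: consider edges lightest-first.
2-4 (2): add. Components now {0} {1} {2,4} {3} {5}
1-5 (3): add. Components now {0} {1,5} {2,4} {3}
1-2 (6): add. Components now {0} {1,2,4,5} {3}
0-2 (9): add. Components now {0,1,2,4,5} {3}
0-5 (9): skip — 0 and 5 already connected.
0-1 (10): skip — 0 and 1 already connected.
1-4 (10): skip — 1 and 4 already connected.
0-4 (13): skip — 0 and 4 already connected.
1-3 (14): add. Components now {0,1,2,3,4,5}
MST edges: 2-4, 1-5, 1-2, 0-2, 1-3; total weight 2+3+6+9+14 = 34.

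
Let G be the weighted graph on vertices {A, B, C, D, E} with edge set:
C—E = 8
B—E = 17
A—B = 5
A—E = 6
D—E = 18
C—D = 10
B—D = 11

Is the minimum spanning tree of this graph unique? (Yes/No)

Yes

Kruskal's algorithm — process edges by increasing weight (ties by edge label):
A—B (5): add — endpoints in different components.
A—E (6): add — endpoints in different components.
C—E (8): add — endpoints in different components.
C—D (10): add — endpoints in different components.
Every non-tree edge has weight strictly greater than the heaviest edge on the tree path between its endpoints, so the MST is unique.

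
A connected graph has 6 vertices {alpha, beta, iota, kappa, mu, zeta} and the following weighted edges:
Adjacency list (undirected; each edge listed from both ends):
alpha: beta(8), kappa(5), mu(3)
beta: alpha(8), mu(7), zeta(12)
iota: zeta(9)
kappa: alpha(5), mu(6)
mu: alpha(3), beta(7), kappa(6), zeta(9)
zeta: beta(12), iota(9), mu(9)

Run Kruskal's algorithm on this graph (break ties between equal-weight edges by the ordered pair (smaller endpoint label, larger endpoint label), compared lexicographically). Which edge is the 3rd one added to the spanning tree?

Kruskal's algorithm — process edges by increasing weight (ties by edge label):
alpha-mu (3): add. Components now {alpha,mu} {beta} {iota} {zeta} {kappa}
alpha-kappa (5): add. Components now {alpha,kappa,mu} {beta} {iota} {zeta}
kappa-mu (6): skip — mu and kappa already connected.
beta-mu (7): add. Components now {alpha,beta,kappa,mu} {iota} {zeta}
alpha-beta (8): skip — beta and alpha already connected.
iota-zeta (9): add. Components now {alpha,beta,kappa,mu} {iota,zeta}
mu-zeta (9): add. Components now {alpha,beta,iota,kappa,mu,zeta}
The 3rd edge added is beta-mu.

beta-mu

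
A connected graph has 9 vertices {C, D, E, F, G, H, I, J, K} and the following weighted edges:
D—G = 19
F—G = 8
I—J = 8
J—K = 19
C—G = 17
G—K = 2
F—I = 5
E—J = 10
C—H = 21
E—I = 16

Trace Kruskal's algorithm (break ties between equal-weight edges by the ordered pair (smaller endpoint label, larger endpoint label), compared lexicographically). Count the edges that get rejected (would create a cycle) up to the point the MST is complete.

Kruskal's algorithm — process edges by increasing weight (ties by edge label):
G—K (2): add — endpoints in different components.
F—I (5): add — endpoints in different components.
F—G (8): add — endpoints in different components.
I—J (8): add — endpoints in different components.
E—J (10): add — endpoints in different components.
E—I (16): skip — E and I already connected.
C—G (17): add — endpoints in different components.
D—G (19): add — endpoints in different components.
J—K (19): skip — J and K already connected.
C—H (21): add — endpoints in different components.
Edges rejected before the tree was complete: 2.

2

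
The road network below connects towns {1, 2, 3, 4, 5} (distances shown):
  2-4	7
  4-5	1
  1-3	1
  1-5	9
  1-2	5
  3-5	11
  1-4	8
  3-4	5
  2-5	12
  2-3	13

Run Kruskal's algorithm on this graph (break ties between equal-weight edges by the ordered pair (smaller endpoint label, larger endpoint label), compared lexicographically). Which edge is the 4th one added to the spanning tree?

3-4

Sort edges by weight, then run Kruskal:
1-3 (1): add. Components now {1,3} {2} {4} {5}
4-5 (1): add. Components now {1,3} {2} {4,5}
1-2 (5): add. Components now {1,2,3} {4,5}
3-4 (5): add. Components now {1,2,3,4,5}
The 4th edge added is 3-4.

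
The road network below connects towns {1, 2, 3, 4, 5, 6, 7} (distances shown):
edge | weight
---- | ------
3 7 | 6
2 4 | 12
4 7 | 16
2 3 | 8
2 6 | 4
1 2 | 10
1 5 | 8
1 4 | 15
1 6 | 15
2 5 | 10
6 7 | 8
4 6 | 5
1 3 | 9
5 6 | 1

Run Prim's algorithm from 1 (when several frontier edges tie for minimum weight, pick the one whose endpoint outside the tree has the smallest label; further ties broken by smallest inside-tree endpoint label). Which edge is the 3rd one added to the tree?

2-6

Prim's algorithm from 1:
Step 1: frontier [1 5 8, 1 3 9, 1 2 10, 1 4 15, 1 6 15] → take 1 5 (8); add 5.
Step 2: frontier [1 3 9, 1 2 10, 1 4 15, 1 6 15, 5 6 1, 2 5 10] → take 5 6 (1); add 6.
Step 3: frontier [1 3 9, 1 2 10, 1 4 15, 2 5 10, 2 6 4, 4 6 5, 6 7 8] → take 2 6 (4); add 2.
Step 4: frontier [1 3 9, 1 4 15, 2 3 8, 2 4 12, 4 6 5, 6 7 8] → take 4 6 (5); add 4.
Step 5: frontier [1 3 9, 2 3 8, 4 7 16, 6 7 8] → take 2 3 (8); add 3.
Step 6: frontier [3 7 6, 4 7 16, 6 7 8] → take 3 7 (6); add 7.
The 3rd edge added is 2 6.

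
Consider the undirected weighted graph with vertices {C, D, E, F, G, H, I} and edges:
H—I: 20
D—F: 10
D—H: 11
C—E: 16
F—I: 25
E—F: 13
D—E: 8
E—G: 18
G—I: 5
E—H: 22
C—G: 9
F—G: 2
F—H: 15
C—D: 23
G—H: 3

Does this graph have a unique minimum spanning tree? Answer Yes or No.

Kruskal's algorithm — process edges by increasing weight (ties by edge label):
F—G (2): add — endpoints in different components.
G—H (3): add — endpoints in different components.
G—I (5): add — endpoints in different components.
D—E (8): add — endpoints in different components.
C—G (9): add — endpoints in different components.
D—F (10): add — endpoints in different components.
Every non-tree edge has weight strictly greater than the heaviest edge on the tree path between its endpoints, so the MST is unique.

Yes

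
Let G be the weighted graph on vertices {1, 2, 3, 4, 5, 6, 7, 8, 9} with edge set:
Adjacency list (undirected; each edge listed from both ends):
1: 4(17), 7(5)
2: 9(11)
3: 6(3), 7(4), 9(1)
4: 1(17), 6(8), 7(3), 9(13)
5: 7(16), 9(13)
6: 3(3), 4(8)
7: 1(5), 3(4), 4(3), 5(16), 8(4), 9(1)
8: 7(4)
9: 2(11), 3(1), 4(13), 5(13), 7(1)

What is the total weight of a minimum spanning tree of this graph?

Prim's algorithm from 4:
Step 1: frontier [4—7 3, 4—6 8, 4—9 13, 1—4 17] → take 4—7 (3); add 7.
Step 2: frontier [4—6 8, 4—9 13, 1—4 17, 7—9 1, 3—7 4, 7—8 4, 1—7 5, 5—7 16] → take 7—9 (1); add 9.
Step 3: frontier [4—6 8, 1—4 17, 3—7 4, 7—8 4, 1—7 5, 5—7 16, 3—9 1, 2—9 11, 5—9 13] → take 3—9 (1); add 3.
Step 4: frontier [3—6 3, 4—6 8, 1—4 17, 7—8 4, 1—7 5, 5—7 16, 2—9 11, 5—9 13] → take 3—6 (3); add 6.
Step 5: frontier [1—4 17, 7—8 4, 1—7 5, 5—7 16, 2—9 11, 5—9 13] → take 7—8 (4); add 8.
Step 6: frontier [1—4 17, 1—7 5, 5—7 16, 2—9 11, 5—9 13] → take 1—7 (5); add 1.
Step 7: frontier [5—7 16, 2—9 11, 5—9 13] → take 2—9 (11); add 2.
Step 8: frontier [5—7 16, 5—9 13] → take 5—9 (13); add 5.
MST edges: 4—7, 7—9, 3—9, 3—6, 7—8, 1—7, 2—9, 5—9; total weight 3+1+1+3+4+5+11+13 = 41.

41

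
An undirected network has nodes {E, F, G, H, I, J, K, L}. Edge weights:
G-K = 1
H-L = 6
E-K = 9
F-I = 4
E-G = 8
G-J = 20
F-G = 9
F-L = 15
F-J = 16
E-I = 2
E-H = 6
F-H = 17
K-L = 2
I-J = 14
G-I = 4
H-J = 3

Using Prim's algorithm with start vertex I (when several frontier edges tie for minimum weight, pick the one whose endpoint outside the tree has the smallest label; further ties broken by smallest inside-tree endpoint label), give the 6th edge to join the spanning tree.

Grow the tree from I using Prim:
Step 1: cheapest edge leaving the tree is E-I (2); add E.
Step 2: cheapest edge leaving the tree is F-I (4); add F.
Step 3: cheapest edge leaving the tree is G-I (4); add G.
Step 4: cheapest edge leaving the tree is G-K (1); add K.
Step 5: cheapest edge leaving the tree is K-L (2); add L.
Step 6: cheapest edge leaving the tree is E-H (6); add H.
Step 7: cheapest edge leaving the tree is H-J (3); add J.
The 6th edge added is E-H.

E-H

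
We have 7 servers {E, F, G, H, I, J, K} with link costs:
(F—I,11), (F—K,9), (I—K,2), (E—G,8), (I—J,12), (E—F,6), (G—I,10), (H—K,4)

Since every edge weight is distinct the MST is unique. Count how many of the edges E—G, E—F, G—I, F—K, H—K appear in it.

4

Kruskal: consider edges lightest-first.
I—K (2): add. Components now {E} {F} {G} {H} {I,K} {J}
H—K (4): add. Components now {E} {F} {G} {H,I,K} {J}
E—F (6): add. Components now {E,F} {G} {H,I,K} {J}
E—G (8): add. Components now {E,F,G} {H,I,K} {J}
F—K (9): add. Components now {E,F,G,H,I,K} {J}
G—I (10): skip — G and I already connected.
F—I (11): skip — F and I already connected.
I—J (12): add. Components now {E,F,G,H,I,J,K}
MST edge set: {I—K, H—K, E—F, E—G, F—K, I—J}.
Of the listed edges, {E—G, E—F, F—K, H—K} are in the MST → 4.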